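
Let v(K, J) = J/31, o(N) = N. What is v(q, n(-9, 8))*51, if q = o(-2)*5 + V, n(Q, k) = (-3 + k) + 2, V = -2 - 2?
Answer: 357/31 ≈ 11.516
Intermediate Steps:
V = -4
n(Q, k) = -1 + k
q = -14 (q = -2*5 - 4 = -10 - 4 = -14)
v(K, J) = J/31 (v(K, J) = J*(1/31) = J/31)
v(q, n(-9, 8))*51 = ((-1 + 8)/31)*51 = ((1/31)*7)*51 = (7/31)*51 = 357/31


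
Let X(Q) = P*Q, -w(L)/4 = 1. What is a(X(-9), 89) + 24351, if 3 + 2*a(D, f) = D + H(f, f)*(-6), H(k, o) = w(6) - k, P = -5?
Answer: 24651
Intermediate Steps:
w(L) = -4 (w(L) = -4*1 = -4)
H(k, o) = -4 - k
X(Q) = -5*Q
a(D, f) = 21/2 + D/2 + 3*f (a(D, f) = -3/2 + (D + (-4 - f)*(-6))/2 = -3/2 + (D + (24 + 6*f))/2 = -3/2 + (24 + D + 6*f)/2 = -3/2 + (12 + D/2 + 3*f) = 21/2 + D/2 + 3*f)
a(X(-9), 89) + 24351 = (21/2 + (-5*(-9))/2 + 3*89) + 24351 = (21/2 + (1/2)*45 + 267) + 24351 = (21/2 + 45/2 + 267) + 24351 = 300 + 24351 = 24651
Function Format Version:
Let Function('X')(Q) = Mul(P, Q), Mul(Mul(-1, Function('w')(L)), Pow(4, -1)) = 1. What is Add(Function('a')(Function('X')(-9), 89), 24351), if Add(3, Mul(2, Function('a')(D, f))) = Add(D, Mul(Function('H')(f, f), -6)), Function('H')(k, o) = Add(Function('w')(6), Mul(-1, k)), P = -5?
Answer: 24651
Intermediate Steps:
Function('w')(L) = -4 (Function('w')(L) = Mul(-4, 1) = -4)
Function('H')(k, o) = Add(-4, Mul(-1, k))
Function('X')(Q) = Mul(-5, Q)
Function('a')(D, f) = Add(Rational(21, 2), Mul(Rational(1, 2), D), Mul(3, f)) (Function('a')(D, f) = Add(Rational(-3, 2), Mul(Rational(1, 2), Add(D, Mul(Add(-4, Mul(-1, f)), -6)))) = Add(Rational(-3, 2), Mul(Rational(1, 2), Add(D, Add(24, Mul(6, f))))) = Add(Rational(-3, 2), Mul(Rational(1, 2), Add(24, D, Mul(6, f)))) = Add(Rational(-3, 2), Add(12, Mul(Rational(1, 2), D), Mul(3, f))) = Add(Rational(21, 2), Mul(Rational(1, 2), D), Mul(3, f)))
Add(Function('a')(Function('X')(-9), 89), 24351) = Add(Add(Rational(21, 2), Mul(Rational(1, 2), Mul(-5, -9)), Mul(3, 89)), 24351) = Add(Add(Rational(21, 2), Mul(Rational(1, 2), 45), 267), 24351) = Add(Add(Rational(21, 2), Rational(45, 2), 267), 24351) = Add(300, 24351) = 24651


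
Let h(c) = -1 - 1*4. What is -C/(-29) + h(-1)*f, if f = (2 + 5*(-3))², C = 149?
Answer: -24356/29 ≈ -839.86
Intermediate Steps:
h(c) = -5 (h(c) = -1 - 4 = -5)
f = 169 (f = (2 - 15)² = (-13)² = 169)
-C/(-29) + h(-1)*f = -149/(-29) - 5*169 = -149*(-1)/29 - 845 = -1*(-149/29) - 845 = 149/29 - 845 = -24356/29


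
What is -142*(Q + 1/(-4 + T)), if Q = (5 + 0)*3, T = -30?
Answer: -36139/17 ≈ -2125.8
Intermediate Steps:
Q = 15 (Q = 5*3 = 15)
-142*(Q + 1/(-4 + T)) = -142*(15 + 1/(-4 - 30)) = -142*(15 + 1/(-34)) = -142*(15 - 1/34) = -142*509/34 = -36139/17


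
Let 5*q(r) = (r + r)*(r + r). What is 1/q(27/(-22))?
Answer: 605/729 ≈ 0.82990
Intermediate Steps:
q(r) = 4*r**2/5 (q(r) = ((r + r)*(r + r))/5 = ((2*r)*(2*r))/5 = (4*r**2)/5 = 4*r**2/5)
1/q(27/(-22)) = 1/(4*(27/(-22))**2/5) = 1/(4*(27*(-1/22))**2/5) = 1/(4*(-27/22)**2/5) = 1/((4/5)*(729/484)) = 1/(729/605) = 605/729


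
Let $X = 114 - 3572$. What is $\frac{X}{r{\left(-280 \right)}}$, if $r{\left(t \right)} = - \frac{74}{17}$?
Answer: $\frac{29393}{37} \approx 794.41$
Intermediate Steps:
$r{\left(t \right)} = - \frac{74}{17}$ ($r{\left(t \right)} = \left(-74\right) \frac{1}{17} = - \frac{74}{17}$)
$X = -3458$ ($X = 114 - 3572 = -3458$)
$\frac{X}{r{\left(-280 \right)}} = - \frac{3458}{- \frac{74}{17}} = \left(-3458\right) \left(- \frac{17}{74}\right) = \frac{29393}{37}$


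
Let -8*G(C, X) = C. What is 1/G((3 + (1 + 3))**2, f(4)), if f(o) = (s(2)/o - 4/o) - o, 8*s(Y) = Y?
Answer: -8/49 ≈ -0.16327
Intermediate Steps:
s(Y) = Y/8
f(o) = -o - 15/(4*o) (f(o) = (((1/8)*2)/o - 4/o) - o = (1/(4*o) - 4/o) - o = -15/(4*o) - o = -o - 15/(4*o))
G(C, X) = -C/8
1/G((3 + (1 + 3))**2, f(4)) = 1/(-(3 + (1 + 3))**2/8) = 1/(-(3 + 4)**2/8) = 1/(-1/8*7**2) = 1/(-1/8*49) = 1/(-49/8) = -8/49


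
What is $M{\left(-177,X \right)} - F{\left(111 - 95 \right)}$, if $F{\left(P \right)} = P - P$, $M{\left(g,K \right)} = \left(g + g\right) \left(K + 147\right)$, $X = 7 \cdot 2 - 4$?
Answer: $-55578$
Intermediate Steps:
$X = 10$ ($X = 14 - 4 = 10$)
$M{\left(g,K \right)} = 2 g \left(147 + K\right)$
$F{\left(P \right)} = 0$
$M{\left(-177,X \right)} - F{\left(111 - 95 \right)} = 2 \left(-177\right) \left(147 + 10\right) - 0 = 2 \left(-177\right) 157 + 0 = -55578 + 0 = -55578$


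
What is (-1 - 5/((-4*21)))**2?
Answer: 6241/7056 ≈ 0.88450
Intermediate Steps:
(-1 - 5/((-4*21)))**2 = (-1 - 5/(-84))**2 = (-1 - 5*(-1/84))**2 = (-1 + 5/84)**2 = (-79/84)**2 = 6241/7056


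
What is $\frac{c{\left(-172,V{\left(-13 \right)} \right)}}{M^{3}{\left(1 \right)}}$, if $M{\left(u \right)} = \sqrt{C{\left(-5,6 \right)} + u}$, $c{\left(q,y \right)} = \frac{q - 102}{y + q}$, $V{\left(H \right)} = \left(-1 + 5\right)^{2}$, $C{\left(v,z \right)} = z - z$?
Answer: $\frac{137}{78} \approx 1.7564$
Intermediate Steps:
$C{\left(v,z \right)} = 0$
$V{\left(H \right)} = 16$ ($V{\left(H \right)} = 4^{2} = 16$)
$c{\left(q,y \right)} = \frac{-102 + q}{q + y}$
$M{\left(u \right)} = \sqrt{u}$ ($M{\left(u \right)} = \sqrt{0 + u} = \sqrt{u}$)
$\frac{c{\left(-172,V{\left(-13 \right)} \right)}}{M^{3}{\left(1 \right)}} = \frac{\frac{1}{-172 + 16} \left(-102 - 172\right)}{\left(\sqrt{1}\right)^{3}} = \frac{\frac{1}{-156} \left(-274\right)}{1^{3}} = \frac{\left(- \frac{1}{156}\right) \left(-274\right)}{1} = \frac{137}{78} \cdot 1 = \frac{137}{78}$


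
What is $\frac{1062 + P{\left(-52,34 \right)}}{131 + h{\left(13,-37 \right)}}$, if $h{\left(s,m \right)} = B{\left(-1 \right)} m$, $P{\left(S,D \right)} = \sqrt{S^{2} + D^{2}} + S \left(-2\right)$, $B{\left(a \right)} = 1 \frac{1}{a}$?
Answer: $\frac{583}{84} + \frac{\sqrt{965}}{84} \approx 7.3103$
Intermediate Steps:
$B{\left(a \right)} = \frac{1}{a}$
$P{\left(S,D \right)} = \sqrt{D^{2} + S^{2}} - 2 S$
$h{\left(s,m \right)} = - m$ ($h{\left(s,m \right)} = \frac{m}{-1} = - m$)
$\frac{1062 + P{\left(-52,34 \right)}}{131 + h{\left(13,-37 \right)}} = \frac{1062 + \left(\sqrt{34^{2} + \left(-52\right)^{2}} - -104\right)}{131 - -37} = \frac{1062 + \left(\sqrt{1156 + 2704} + 104\right)}{131 + 37} = \frac{1062 + \left(\sqrt{3860} + 104\right)}{168} = \left(1062 + \left(2 \sqrt{965} + 104\right)\right) \frac{1}{168} = \left(1062 + \left(104 + 2 \sqrt{965}\right)\right) \frac{1}{168} = \left(1166 + 2 \sqrt{965}\right) \frac{1}{168} = \frac{583}{84} + \frac{\sqrt{965}}{84}$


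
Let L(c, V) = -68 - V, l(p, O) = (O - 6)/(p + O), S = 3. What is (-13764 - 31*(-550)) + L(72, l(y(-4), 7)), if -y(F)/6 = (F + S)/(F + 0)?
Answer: 35396/11 ≈ 3217.8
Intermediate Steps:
y(F) = -6*(3 + F)/F (y(F) = -6*(F + 3)/(F + 0) = -6*(3 + F)/F)
l(p, O) = (-6 + O)/(O + p)
(-13764 - 31*(-550)) + L(72, l(y(-4), 7)) = (-13764 - 31*(-550)) + (-68 - (-6 + 7)/(7 + (-6 - 18/(-4)))) = (-13764 + 17050) + (-68 - 1/(7 + (-6 - 18*(-¼)))) = 3286 + (-68 - 1/(7 + (-6 + 9/2))) = 3286 + (-68 - 1/(7 - 3/2)) = 3286 + (-68 - 1/11/2) = 3286 + (-68 - 2/11) = 3286 - 750/11 = 35396/11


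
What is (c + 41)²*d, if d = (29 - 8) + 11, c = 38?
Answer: 199712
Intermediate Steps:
d = 32 (d = 21 + 11 = 32)
(c + 41)²*d = (38 + 41)²*32 = 79²*32 = 6241*32 = 199712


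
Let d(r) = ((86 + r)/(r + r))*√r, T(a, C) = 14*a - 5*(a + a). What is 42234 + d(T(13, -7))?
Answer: 42234 + 69*√13/26 ≈ 42244.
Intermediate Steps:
T(a, C) = 4*a (T(a, C) = 14*a - 10*a = 4*a)
d(r) = (86 + r)/(2*√r) (d(r) = ((86 + r)/((2*r)))*√r = ((86 + r)*(1/(2*r)))*√r = ((86 + r)/(2*r))*√r = (86 + r)/(2*√r))
42234 + d(T(13, -7)) = 42234 + (86 + 4*13)/(2*√(4*13)) = 42234 + (86 + 52)/(2*√52) = 42234 + (½)*(√13/26)*138 = 42234 + 69*√13/26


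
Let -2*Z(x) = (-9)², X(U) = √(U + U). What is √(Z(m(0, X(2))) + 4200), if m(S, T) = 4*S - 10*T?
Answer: √16638/2 ≈ 64.494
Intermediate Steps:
X(U) = √2*√U (X(U) = √(2*U) = √2*√U)
m(S, T) = -10*T + 4*S
Z(x) = -81/2 (Z(x) = -½*(-9)² = -½*81 = -81/2)
√(Z(m(0, X(2))) + 4200) = √(-81/2 + 4200) = √(8319/2) = √16638/2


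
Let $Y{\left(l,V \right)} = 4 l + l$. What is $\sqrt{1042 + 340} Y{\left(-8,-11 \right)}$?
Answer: $- 40 \sqrt{1382} \approx -1487.0$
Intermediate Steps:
$Y{\left(l,V \right)} = 5 l$
$\sqrt{1042 + 340} Y{\left(-8,-11 \right)} = \sqrt{1042 + 340} \cdot 5 \left(-8\right) = \sqrt{1382} \left(-40\right) = - 40 \sqrt{1382}$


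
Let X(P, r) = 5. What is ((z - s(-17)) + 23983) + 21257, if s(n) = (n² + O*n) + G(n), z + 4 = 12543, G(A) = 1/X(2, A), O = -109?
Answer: 278184/5 ≈ 55637.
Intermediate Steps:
G(A) = ⅕ (G(A) = 1/5 = ⅕)
z = 12539 (z = -4 + 12543 = 12539)
s(n) = ⅕ + n² - 109*n (s(n) = (n² - 109*n) + ⅕ = ⅕ + n² - 109*n)
((z - s(-17)) + 23983) + 21257 = ((12539 - (⅕ + (-17)² - 109*(-17))) + 23983) + 21257 = ((12539 - (⅕ + 289 + 1853)) + 23983) + 21257 = ((12539 - 1*10711/5) + 23983) + 21257 = ((12539 - 10711/5) + 23983) + 21257 = (51984/5 + 23983) + 21257 = 171899/5 + 21257 = 278184/5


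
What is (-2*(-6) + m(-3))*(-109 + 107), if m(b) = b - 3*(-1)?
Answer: -24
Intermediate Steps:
m(b) = 3 + b (m(b) = b + 3 = 3 + b)
(-2*(-6) + m(-3))*(-109 + 107) = (-2*(-6) + (3 - 3))*(-109 + 107) = (12 + 0)*(-2) = 12*(-2) = -24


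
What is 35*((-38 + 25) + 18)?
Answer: 175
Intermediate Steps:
35*((-38 + 25) + 18) = 35*(-13 + 18) = 35*5 = 175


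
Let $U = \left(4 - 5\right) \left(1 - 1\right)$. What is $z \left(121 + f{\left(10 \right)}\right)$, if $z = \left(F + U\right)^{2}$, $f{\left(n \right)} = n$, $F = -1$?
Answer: $131$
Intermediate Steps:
$U = 0$ ($U = \left(-1\right) 0 = 0$)
$z = 1$ ($z = \left(-1 + 0\right)^{2} = \left(-1\right)^{2} = 1$)
$z \left(121 + f{\left(10 \right)}\right) = 1 \left(121 + 10\right) = 1 \cdot 131 = 131$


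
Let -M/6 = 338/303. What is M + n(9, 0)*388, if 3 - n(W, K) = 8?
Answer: -196616/101 ≈ -1946.7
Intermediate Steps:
M = -676/101 (M = -2028/303 = -6*338/303 = -676/101 ≈ -6.6931)
n(W, K) = -5 (n(W, K) = 3 - 1*8 = 3 - 8 = -5)
M + n(9, 0)*388 = -676/101 - 5*388 = -676/101 - 1940 = -196616/101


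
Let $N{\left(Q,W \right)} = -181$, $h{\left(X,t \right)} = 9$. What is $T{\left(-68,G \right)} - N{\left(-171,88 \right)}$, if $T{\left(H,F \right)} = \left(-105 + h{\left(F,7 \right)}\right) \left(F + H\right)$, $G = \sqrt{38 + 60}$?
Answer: $6709 - 672 \sqrt{2} \approx 5758.6$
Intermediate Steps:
$G = 7 \sqrt{2}$ ($G = \sqrt{98} = 7 \sqrt{2} \approx 9.8995$)
$T{\left(H,F \right)} = - 96 F - 96 H$ ($T{\left(H,F \right)} = \left(-105 + 9\right) \left(F + H\right) = - 96 \left(F + H\right) = - 96 F - 96 H$)
$T{\left(-68,G \right)} - N{\left(-171,88 \right)} = \left(- 96 \cdot 7 \sqrt{2} - -6528\right) - -181 = \left(- 672 \sqrt{2} + 6528\right) + 181 = \left(6528 - 672 \sqrt{2}\right) + 181 = 6709 - 672 \sqrt{2}$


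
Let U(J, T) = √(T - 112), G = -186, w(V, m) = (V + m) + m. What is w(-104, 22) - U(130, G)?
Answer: -60 - I*√298 ≈ -60.0 - 17.263*I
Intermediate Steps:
w(V, m) = V + 2*m
U(J, T) = √(-112 + T)
w(-104, 22) - U(130, G) = (-104 + 2*22) - √(-112 - 186) = (-104 + 44) - √(-298) = -60 - I*√298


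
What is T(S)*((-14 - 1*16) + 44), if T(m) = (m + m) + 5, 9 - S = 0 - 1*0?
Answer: 322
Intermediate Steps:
S = 9 (S = 9 - (0 - 1*0) = 9 - (0 + 0) = 9 - 1*0 = 9 + 0 = 9)
T(m) = 5 + 2*m (T(m) = 2*m + 5 = 5 + 2*m)
T(S)*((-14 - 1*16) + 44) = (5 + 2*9)*((-14 - 1*16) + 44) = (5 + 18)*((-14 - 16) + 44) = 23*(-30 + 44) = 23*14 = 322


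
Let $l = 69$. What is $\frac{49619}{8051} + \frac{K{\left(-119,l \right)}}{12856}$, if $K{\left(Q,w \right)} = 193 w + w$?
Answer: $\frac{372836275}{51751828} \approx 7.2043$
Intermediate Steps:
$K{\left(Q,w \right)} = 194 w$
$\frac{49619}{8051} + \frac{K{\left(-119,l \right)}}{12856} = \frac{49619}{8051} + \frac{194 \cdot 69}{12856} = 49619 \cdot \frac{1}{8051} + 13386 \cdot \frac{1}{12856} = \frac{49619}{8051} + \frac{6693}{6428} = \frac{372836275}{51751828}$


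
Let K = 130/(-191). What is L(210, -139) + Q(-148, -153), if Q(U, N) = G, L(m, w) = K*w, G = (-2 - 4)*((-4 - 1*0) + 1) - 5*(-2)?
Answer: 23418/191 ≈ 122.61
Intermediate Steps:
G = 28 (G = -6*((-4 + 0) + 1) + 10 = -6*(-4 + 1) + 10 = -6*(-3) + 10 = 18 + 10 = 28)
K = -130/191 (K = 130*(-1/191) = -130/191 ≈ -0.68063)
L(m, w) = -130*w/191
Q(U, N) = 28
L(210, -139) + Q(-148, -153) = -130/191*(-139) + 28 = 18070/191 + 28 = 23418/191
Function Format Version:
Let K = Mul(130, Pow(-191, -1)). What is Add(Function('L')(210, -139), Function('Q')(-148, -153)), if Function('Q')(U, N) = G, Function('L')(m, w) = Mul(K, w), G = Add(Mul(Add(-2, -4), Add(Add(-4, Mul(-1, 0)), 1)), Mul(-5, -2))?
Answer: Rational(23418, 191) ≈ 122.61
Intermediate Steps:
G = 28 (G = Add(Mul(-6, Add(Add(-4, 0), 1)), 10) = Add(Mul(-6, Add(-4, 1)), 10) = Add(Mul(-6, -3), 10) = Add(18, 10) = 28)
K = Rational(-130, 191) (K = Mul(130, Rational(-1, 191)) = Rational(-130, 191) ≈ -0.68063)
Function('L')(m, w) = Mul(Rational(-130, 191), w)
Function('Q')(U, N) = 28
Add(Function('L')(210, -139), Function('Q')(-148, -153)) = Add(Mul(Rational(-130, 191), -139), 28) = Add(Rational(18070, 191), 28) = Rational(23418, 191)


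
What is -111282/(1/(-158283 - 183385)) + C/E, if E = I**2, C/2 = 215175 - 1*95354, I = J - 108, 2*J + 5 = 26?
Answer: 8554837140272/225 ≈ 3.8021e+10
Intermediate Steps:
J = 21/2 (J = -5/2 + (1/2)*26 = -5/2 + 13 = 21/2 ≈ 10.500)
I = -195/2 (I = 21/2 - 108 = -195/2 ≈ -97.500)
C = 239642 (C = 2*(215175 - 1*95354) = 2*(215175 - 95354) = 2*119821 = 239642)
E = 38025/4 (E = (-195/2)**2 = 38025/4 ≈ 9506.3)
-111282/(1/(-158283 - 183385)) + C/E = -111282/(1/(-158283 - 183385)) + 239642/(38025/4) = -111282/(1/(-341668)) + 239642*(4/38025) = -111282/(-1/341668) + 5672/225 = -111282*(-341668) + 5672/225 = 38021498376 + 5672/225 = 8554837140272/225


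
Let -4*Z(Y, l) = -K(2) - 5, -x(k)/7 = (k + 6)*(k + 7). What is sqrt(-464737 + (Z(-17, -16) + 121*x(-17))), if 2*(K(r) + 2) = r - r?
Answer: 5*I*sqrt(89265)/2 ≈ 746.93*I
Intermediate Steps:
K(r) = -2 (K(r) = -2 + (r - r)/2 = -2 + (1/2)*0 = -2 + 0 = -2)
x(k) = -7*(6 + k)*(7 + k) (x(k) = -7*(k + 6)*(k + 7) = -7*(6 + k)*(7 + k))
Z(Y, l) = 3/4 (Z(Y, l) = -(-1*(-2) - 5)/4 = -(2 - 5)/4 = -1/4*(-3) = 3/4)
sqrt(-464737 + (Z(-17, -16) + 121*x(-17))) = sqrt(-464737 + (3/4 + 121*(-294 - 91*(-17) - 7*(-17)**2))) = sqrt(-464737 + (3/4 + 121*(-294 + 1547 - 7*289))) = sqrt(-464737 + (3/4 + 121*(-294 + 1547 - 2023))) = sqrt(-464737 + (3/4 + 121*(-770))) = sqrt(-464737 + (3/4 - 93170)) = sqrt(-464737 - 372677/4) = sqrt(-2231625/4) = 5*I*sqrt(89265)/2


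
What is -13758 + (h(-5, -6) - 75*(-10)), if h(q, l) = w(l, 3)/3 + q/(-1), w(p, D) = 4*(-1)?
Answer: -39013/3 ≈ -13004.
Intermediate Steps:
w(p, D) = -4
h(q, l) = -4/3 - q (h(q, l) = -4/3 + q/(-1) = -4*1/3 + q*(-1) = -4/3 - q)
-13758 + (h(-5, -6) - 75*(-10)) = -13758 + ((-4/3 - 1*(-5)) - 75*(-10)) = -13758 + ((-4/3 + 5) + 750) = -13758 + (11/3 + 750) = -13758 + 2261/3 = -39013/3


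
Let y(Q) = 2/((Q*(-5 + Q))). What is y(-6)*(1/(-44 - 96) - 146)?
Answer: -20441/4620 ≈ -4.4245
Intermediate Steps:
y(Q) = 2/(Q*(-5 + Q)) (y(Q) = 2*(1/(Q*(-5 + Q))) = 2/(Q*(-5 + Q)))
y(-6)*(1/(-44 - 96) - 146) = (2/(-6*(-5 - 6)))*(1/(-44 - 96) - 146) = (2*(-⅙)/(-11))*(1/(-140) - 146) = (2*(-⅙)*(-1/11))*(-1/140 - 146) = (1/33)*(-20441/140) = -20441/4620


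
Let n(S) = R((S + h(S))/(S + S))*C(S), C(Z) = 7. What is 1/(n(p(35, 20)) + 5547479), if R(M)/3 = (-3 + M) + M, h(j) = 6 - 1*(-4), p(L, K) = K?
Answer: 2/11094895 ≈ 1.8026e-7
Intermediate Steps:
h(j) = 10 (h(j) = 6 + 4 = 10)
R(M) = -9 + 6*M (R(M) = 3*((-3 + M) + M) = 3*(-3 + 2*M) = -9 + 6*M)
n(S) = -63 + 21*(10 + S)/S (n(S) = (-9 + 6*((S + 10)/(S + S)))*7 = (-9 + 6*((10 + S)/((2*S))))*7 = (-9 + 6*((10 + S)*(1/(2*S))))*7 = (-9 + 6*((10 + S)/(2*S)))*7 = (-9 + 3*(10 + S)/S)*7 = -63 + 21*(10 + S)/S)
1/(n(p(35, 20)) + 5547479) = 1/((-42 + 210/20) + 5547479) = 1/((-42 + 210*(1/20)) + 5547479) = 1/((-42 + 21/2) + 5547479) = 1/(-63/2 + 5547479) = 1/(11094895/2) = 2/11094895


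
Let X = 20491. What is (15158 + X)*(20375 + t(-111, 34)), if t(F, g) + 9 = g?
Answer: 727239600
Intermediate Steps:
t(F, g) = -9 + g
(15158 + X)*(20375 + t(-111, 34)) = (15158 + 20491)*(20375 + (-9 + 34)) = 35649*(20375 + 25) = 35649*20400 = 727239600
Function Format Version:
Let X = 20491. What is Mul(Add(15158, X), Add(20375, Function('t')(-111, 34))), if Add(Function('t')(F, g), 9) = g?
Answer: 727239600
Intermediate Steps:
Function('t')(F, g) = Add(-9, g)
Mul(Add(15158, X), Add(20375, Function('t')(-111, 34))) = Mul(Add(15158, 20491), Add(20375, Add(-9, 34))) = Mul(35649, Add(20375, 25)) = Mul(35649, 20400) = 727239600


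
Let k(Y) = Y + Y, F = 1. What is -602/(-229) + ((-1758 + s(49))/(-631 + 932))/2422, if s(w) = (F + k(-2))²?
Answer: 438470723/166946038 ≈ 2.6264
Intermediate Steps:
k(Y) = 2*Y
s(w) = 9 (s(w) = (1 + 2*(-2))² = (1 - 4)² = (-3)² = 9)
-602/(-229) + ((-1758 + s(49))/(-631 + 932))/2422 = -602/(-229) + ((-1758 + 9)/(-631 + 932))/2422 = -602*(-1/229) - 1749/301*(1/2422) = 602/229 - 1749*1/301*(1/2422) = 602/229 - 1749/301*1/2422 = 602/229 - 1749/729022 = 438470723/166946038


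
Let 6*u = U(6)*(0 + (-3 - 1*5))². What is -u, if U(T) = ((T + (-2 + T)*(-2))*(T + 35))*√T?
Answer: 2624*√6/3 ≈ 2142.5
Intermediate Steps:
U(T) = √T*(4 - T)*(35 + T) (U(T) = ((T + (4 - 2*T))*(35 + T))*√T = ((4 - T)*(35 + T))*√T = √T*(4 - T)*(35 + T))
u = -2624*√6/3 (u = ((√6*(140 - 1*6² - 31*6))*(0 + (-3 - 1*5))²)/6 = ((√6*(140 - 1*36 - 186))*(0 + (-3 - 5))²)/6 = ((√6*(140 - 36 - 186))*(0 - 8)²)/6 = ((√6*(-82))*(-8)²)/6 = (-82*√6*64)/6 = (-5248*√6)/6 = -2624*√6/3 ≈ -2142.5)
-u = -(-2624)*√6/3 = 2624*√6/3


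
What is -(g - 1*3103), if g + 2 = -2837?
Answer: 5942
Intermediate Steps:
g = -2839 (g = -2 - 2837 = -2839)
-(g - 1*3103) = -(-2839 - 1*3103) = -(-2839 - 3103) = -1*(-5942) = 5942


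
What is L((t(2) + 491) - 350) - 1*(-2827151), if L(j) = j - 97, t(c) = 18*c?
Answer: 2827231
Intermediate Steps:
L(j) = -97 + j
L((t(2) + 491) - 350) - 1*(-2827151) = (-97 + ((18*2 + 491) - 350)) - 1*(-2827151) = (-97 + ((36 + 491) - 350)) + 2827151 = (-97 + (527 - 350)) + 2827151 = (-97 + 177) + 2827151 = 80 + 2827151 = 2827231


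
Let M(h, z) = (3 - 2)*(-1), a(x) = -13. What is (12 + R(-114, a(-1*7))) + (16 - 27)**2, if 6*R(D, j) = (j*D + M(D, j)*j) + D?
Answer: 2179/6 ≈ 363.17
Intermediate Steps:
M(h, z) = -1 (M(h, z) = 1*(-1) = -1)
R(D, j) = -j/6 + D/6 + D*j/6 (R(D, j) = ((j*D - j) + D)/6 = ((D*j - j) + D)/6 = ((-j + D*j) + D)/6 = (D - j + D*j)/6 = -j/6 + D/6 + D*j/6)
(12 + R(-114, a(-1*7))) + (16 - 27)**2 = (12 + (-1/6*(-13) + (1/6)*(-114) + (1/6)*(-114)*(-13))) + (16 - 27)**2 = (12 + (13/6 - 19 + 247)) + (-11)**2 = (12 + 1381/6) + 121 = 1453/6 + 121 = 2179/6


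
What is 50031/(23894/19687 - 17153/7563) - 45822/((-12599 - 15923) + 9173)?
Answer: -144128436523743081/3037421286361 ≈ -47451.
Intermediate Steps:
50031/(23894/19687 - 17153/7563) - 45822/((-12599 - 15923) + 9173) = 50031/(23894*(1/19687) - 17153*1/7563) - 45822/(-28522 + 9173) = 50031/(23894/19687 - 17153/7563) - 45822/(-19349) = 50031/(-156980789/148892781) - 45822*(-1/19349) = 50031*(-148892781/156980789) + 45822/19349 = -7449254726211/156980789 + 45822/19349 = -144128436523743081/3037421286361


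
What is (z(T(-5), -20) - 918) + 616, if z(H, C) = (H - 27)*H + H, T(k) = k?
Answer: -147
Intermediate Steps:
z(H, C) = H + H*(-27 + H) (z(H, C) = (-27 + H)*H + H = H*(-27 + H) + H = H + H*(-27 + H))
(z(T(-5), -20) - 918) + 616 = (-5*(-26 - 5) - 918) + 616 = (-5*(-31) - 918) + 616 = (155 - 918) + 616 = -763 + 616 = -147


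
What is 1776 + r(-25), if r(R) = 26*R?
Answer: 1126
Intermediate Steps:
1776 + r(-25) = 1776 + 26*(-25) = 1776 - 650 = 1126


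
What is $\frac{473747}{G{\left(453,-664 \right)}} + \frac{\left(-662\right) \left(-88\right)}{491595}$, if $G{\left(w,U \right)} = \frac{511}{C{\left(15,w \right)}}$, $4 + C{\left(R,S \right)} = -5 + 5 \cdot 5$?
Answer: $\frac{3726296272256}{251205045} \approx 14834.0$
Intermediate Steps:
$C{\left(R,S \right)} = 16$ ($C{\left(R,S \right)} = -4 + \left(-5 + 5 \cdot 5\right) = -4 + \left(-5 + 25\right) = -4 + 20 = 16$)
$G{\left(w,U \right)} = \frac{511}{16}$
$\frac{473747}{G{\left(453,-664 \right)}} + \frac{\left(-662\right) \left(-88\right)}{491595} = \frac{473747}{\frac{511}{16}} + \frac{\left(-662\right) \left(-88\right)}{491595} = 473747 \cdot \frac{16}{511} + 58256 \cdot \frac{1}{491595} = \frac{7579952}{511} + \frac{58256}{491595} = \frac{3726296272256}{251205045}$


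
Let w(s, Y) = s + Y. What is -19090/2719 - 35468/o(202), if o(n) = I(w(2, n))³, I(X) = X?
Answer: -40541030813/5770849104 ≈ -7.0251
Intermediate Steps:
w(s, Y) = Y + s
o(n) = (2 + n)³ (o(n) = (n + 2)³ = (2 + n)³)
-19090/2719 - 35468/o(202) = -19090/2719 - 35468/(2 + 202)³ = -19090*1/2719 - 35468/(204³) = -19090/2719 - 35468/8489664 = -19090/2719 - 35468*1/8489664 = -19090/2719 - 8867/2122416 = -40541030813/5770849104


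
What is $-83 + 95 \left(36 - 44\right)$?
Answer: $-843$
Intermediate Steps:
$-83 + 95 \left(36 - 44\right) = -83 + 95 \left(-8\right) = -83 - 760 = -843$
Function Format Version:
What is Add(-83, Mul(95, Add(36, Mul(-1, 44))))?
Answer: -843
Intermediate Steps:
Add(-83, Mul(95, Add(36, Mul(-1, 44)))) = Add(-83, Mul(95, Add(36, -44))) = Add(-83, Mul(95, -8)) = Add(-83, -760) = -843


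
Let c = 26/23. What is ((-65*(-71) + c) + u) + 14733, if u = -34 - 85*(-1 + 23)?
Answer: 401238/23 ≈ 17445.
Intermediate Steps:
c = 26/23 (c = 26*(1/23) = 26/23 ≈ 1.1304)
u = -1904 (u = -34 - 85*22 = -34 - 1870 = -1904)
((-65*(-71) + c) + u) + 14733 = ((-65*(-71) + 26/23) - 1904) + 14733 = ((4615 + 26/23) - 1904) + 14733 = (106171/23 - 1904) + 14733 = 62379/23 + 14733 = 401238/23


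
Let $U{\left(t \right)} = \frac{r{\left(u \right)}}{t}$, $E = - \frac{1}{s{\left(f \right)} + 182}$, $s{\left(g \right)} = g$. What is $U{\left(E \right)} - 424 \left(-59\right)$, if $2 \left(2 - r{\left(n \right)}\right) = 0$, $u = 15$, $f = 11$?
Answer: $24630$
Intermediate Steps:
$r{\left(n \right)} = 2$ ($r{\left(n \right)} = 2 - 0 = 2 + 0 = 2$)
$E = - \frac{1}{193}$ ($E = - \frac{1}{11 + 182} = - \frac{1}{193} \approx -0.0051813$)
$U{\left(t \right)} = \frac{2}{t}$
$U{\left(E \right)} - 424 \left(-59\right) = \frac{2}{- \frac{1}{193}} - 424 \left(-59\right) = 2 \left(-193\right) - -25016 = -386 + 25016 = 24630$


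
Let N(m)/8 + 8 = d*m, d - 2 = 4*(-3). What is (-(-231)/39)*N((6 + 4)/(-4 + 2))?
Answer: 25872/13 ≈ 1990.2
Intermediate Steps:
d = -10 (d = 2 + 4*(-3) = 2 - 12 = -10)
N(m) = -64 - 80*m (N(m) = -64 + 8*(-10*m) = -64 - 80*m)
(-(-231)/39)*N((6 + 4)/(-4 + 2)) = (-(-231)/39)*(-64 - 80*(6 + 4)/(-4 + 2)) = (-(-231)/39)*(-64 - 800/(-2)) = (-11*(-7/13))*(-64 - 800*(-1)/2) = 77*(-64 - 80*(-5))/13 = 77*(-64 + 400)/13 = (77/13)*336 = 25872/13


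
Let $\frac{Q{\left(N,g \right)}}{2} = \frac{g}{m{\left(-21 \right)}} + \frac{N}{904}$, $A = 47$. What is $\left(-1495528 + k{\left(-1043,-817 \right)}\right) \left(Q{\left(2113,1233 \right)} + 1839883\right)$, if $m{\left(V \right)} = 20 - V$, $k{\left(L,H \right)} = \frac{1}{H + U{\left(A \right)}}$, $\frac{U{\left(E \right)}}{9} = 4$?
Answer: $- \frac{39826613676049051749}{14473492} \approx -2.7517 \cdot 10^{12}$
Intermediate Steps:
$U{\left(E \right)} = 36$ ($U{\left(E \right)} = 9 \cdot 4 = 36$)
$k{\left(L,H \right)} = \frac{1}{36 + H}$ ($k{\left(L,H \right)} = \frac{1}{H + 36} = \frac{1}{36 + H}$)
$Q{\left(N,g \right)} = \frac{N}{452} + \frac{2 g}{41}$ ($Q{\left(N,g \right)} = 2 \left(\frac{g}{20 - -21} + \frac{N}{904}\right) = 2 \left(\frac{g}{20 + 21} + N \frac{1}{904}\right) = 2 \left(\frac{g}{41} + \frac{N}{904}\right) = \frac{N}{452} + \frac{2 g}{41}$)
$\left(-1495528 + k{\left(-1043,-817 \right)}\right) \left(Q{\left(2113,1233 \right)} + 1839883\right) = \left(-1495528 + \frac{1}{36 - 817}\right) \left(\left(\frac{1}{452} \cdot 2113 + \frac{2}{41} \cdot 1233\right) + 1839883\right) = \left(-1495528 + \frac{1}{-781}\right) \left(\left(\frac{2113}{452} + \frac{2466}{41}\right) + 1839883\right) = \left(-1495528 - \frac{1}{781}\right) \left(\frac{1201265}{18532} + 1839883\right) = \left(- \frac{1168007369}{781}\right) \frac{34097913021}{18532} = - \frac{39826613676049051749}{14473492}$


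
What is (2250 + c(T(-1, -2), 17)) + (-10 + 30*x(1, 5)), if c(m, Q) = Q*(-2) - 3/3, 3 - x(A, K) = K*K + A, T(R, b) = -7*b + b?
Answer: 1515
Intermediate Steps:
T(R, b) = -6*b
x(A, K) = 3 - A - K² (x(A, K) = 3 - (K*K + A) = 3 - (K² + A) = 3 - (A + K²) = 3 + (-A - K²) = 3 - A - K²)
c(m, Q) = -1 - 2*Q (c(m, Q) = -2*Q - 3*⅓ = -2*Q - 1 = -1 - 2*Q)
(2250 + c(T(-1, -2), 17)) + (-10 + 30*x(1, 5)) = (2250 + (-1 - 2*17)) + (-10 + 30*(3 - 1*1 - 1*5²)) = (2250 + (-1 - 34)) + (-10 + 30*(3 - 1 - 1*25)) = (2250 - 35) + (-10 + 30*(3 - 1 - 25)) = 2215 + (-10 + 30*(-23)) = 2215 + (-10 - 690) = 2215 - 700 = 1515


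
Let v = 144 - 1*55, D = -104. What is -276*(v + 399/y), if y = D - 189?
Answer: -7087128/293 ≈ -24188.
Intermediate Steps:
y = -293 (y = -104 - 189 = -293)
v = 89 (v = 144 - 55 = 89)
-276*(v + 399/y) = -276*(89 + 399/(-293)) = -276*(89 + 399*(-1/293)) = -276*(89 - 399/293) = -276*25678/293 = -7087128/293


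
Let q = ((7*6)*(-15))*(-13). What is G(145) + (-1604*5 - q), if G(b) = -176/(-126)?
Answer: -1021142/63 ≈ -16209.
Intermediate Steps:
G(b) = 88/63 (G(b) = -176*(-1/126) = 88/63)
q = 8190 (q = (42*(-15))*(-13) = -630*(-13) = 8190)
G(145) + (-1604*5 - q) = 88/63 + (-1604*5 - 1*8190) = 88/63 + (-8020 - 8190) = 88/63 - 16210 = -1021142/63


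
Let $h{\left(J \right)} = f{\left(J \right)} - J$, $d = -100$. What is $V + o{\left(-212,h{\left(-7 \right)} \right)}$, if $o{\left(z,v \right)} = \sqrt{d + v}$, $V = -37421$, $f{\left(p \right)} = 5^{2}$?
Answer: $-37421 + 2 i \sqrt{17} \approx -37421.0 + 8.2462 i$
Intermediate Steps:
$f{\left(p \right)} = 25$
$h{\left(J \right)} = 25 - J$
$o{\left(z,v \right)} = \sqrt{-100 + v}$
$V + o{\left(-212,h{\left(-7 \right)} \right)} = -37421 + \sqrt{-100 + \left(25 - -7\right)} = -37421 + \sqrt{-100 + \left(25 + 7\right)} = -37421 + \sqrt{-100 + 32} = -37421 + \sqrt{-68} = -37421 + 2 i \sqrt{17}$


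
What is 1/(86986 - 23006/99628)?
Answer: 49814/4333109101 ≈ 1.1496e-5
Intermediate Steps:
1/(86986 - 23006/99628) = 1/(86986 - 23006*1/99628) = 1/(86986 - 11503/49814) = 1/(4333109101/49814) = 49814/4333109101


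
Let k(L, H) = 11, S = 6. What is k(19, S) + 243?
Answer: 254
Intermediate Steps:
k(19, S) + 243 = 11 + 243 = 254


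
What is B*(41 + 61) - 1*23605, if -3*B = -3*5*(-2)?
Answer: -24625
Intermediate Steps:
B = -10 (B = -(-3*5)*(-2)/3 = -(-5)*(-2) = -⅓*30 = -10)
B*(41 + 61) - 1*23605 = -10*(41 + 61) - 1*23605 = -10*102 - 23605 = -1020 - 23605 = -24625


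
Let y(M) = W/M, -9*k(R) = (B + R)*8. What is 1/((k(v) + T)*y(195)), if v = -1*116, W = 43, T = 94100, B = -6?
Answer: 1755/36458668 ≈ 4.8137e-5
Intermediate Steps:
v = -116
k(R) = 16/3 - 8*R/9 (k(R) = -(-6 + R)*8/9 = -(-48 + 8*R)/9 = 16/3 - 8*R/9)
y(M) = 43/M
1/((k(v) + T)*y(195)) = 1/(((16/3 - 8/9*(-116)) + 94100)*((43/195))) = 1/(((16/3 + 928/9) + 94100)*((43*(1/195)))) = 1/((976/9 + 94100)*(43/195)) = (195/43)/(847876/9) = (9/847876)*(195/43) = 1755/36458668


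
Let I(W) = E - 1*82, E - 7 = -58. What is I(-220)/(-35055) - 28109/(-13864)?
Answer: 51958153/25579080 ≈ 2.0313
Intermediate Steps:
E = -51 (E = 7 - 58 = -51)
I(W) = -133 (I(W) = -51 - 1*82 = -51 - 82 = -133)
I(-220)/(-35055) - 28109/(-13864) = -133/(-35055) - 28109/(-13864) = -133*(-1/35055) - 28109*(-1/13864) = 7/1845 + 28109/13864 = 51958153/25579080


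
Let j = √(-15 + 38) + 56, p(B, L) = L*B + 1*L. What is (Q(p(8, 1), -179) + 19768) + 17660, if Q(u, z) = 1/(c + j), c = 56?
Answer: 468636100/12521 - √23/12521 ≈ 37428.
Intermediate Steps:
p(B, L) = L + B*L (p(B, L) = B*L + L = L + B*L)
j = 56 + √23 (j = √23 + 56 = 56 + √23 ≈ 60.796)
Q(u, z) = 1/(112 + √23) (Q(u, z) = 1/(56 + (56 + √23)) = 1/(112 + √23))
(Q(p(8, 1), -179) + 19768) + 17660 = ((112/12521 - √23/12521) + 19768) + 17660 = (247515240/12521 - √23/12521) + 17660 = 468636100/12521 - √23/12521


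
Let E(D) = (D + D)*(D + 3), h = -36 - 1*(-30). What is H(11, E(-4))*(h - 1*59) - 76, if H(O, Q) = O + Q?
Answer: -1311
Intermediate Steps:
h = -6 (h = -36 + 30 = -6)
E(D) = 2*D*(3 + D) (E(D) = (2*D)*(3 + D) = 2*D*(3 + D))
H(11, E(-4))*(h - 1*59) - 76 = (11 + 2*(-4)*(3 - 4))*(-6 - 1*59) - 76 = (11 + 2*(-4)*(-1))*(-6 - 59) - 76 = (11 + 8)*(-65) - 76 = 19*(-65) - 76 = -1235 - 76 = -1311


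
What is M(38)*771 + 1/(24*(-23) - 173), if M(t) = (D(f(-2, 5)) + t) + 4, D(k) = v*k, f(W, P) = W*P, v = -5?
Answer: 51425699/725 ≈ 70932.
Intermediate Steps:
f(W, P) = P*W
D(k) = -5*k
M(t) = 54 + t (M(t) = (-25*(-2) + t) + 4 = (-5*(-10) + t) + 4 = (50 + t) + 4 = 54 + t)
M(38)*771 + 1/(24*(-23) - 173) = (54 + 38)*771 + 1/(24*(-23) - 173) = 92*771 + 1/(-552 - 173) = 70932 + 1/(-725) = 70932 - 1/725 = 51425699/725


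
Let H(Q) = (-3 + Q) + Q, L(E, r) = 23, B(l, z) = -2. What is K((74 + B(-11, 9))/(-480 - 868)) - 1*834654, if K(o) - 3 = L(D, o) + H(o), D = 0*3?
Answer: -281270683/337 ≈ -8.3463e+5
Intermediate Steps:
D = 0
H(Q) = -3 + 2*Q
K(o) = 23 + 2*o (K(o) = 3 + (23 + (-3 + 2*o)) = 3 + (20 + 2*o) = 23 + 2*o)
K((74 + B(-11, 9))/(-480 - 868)) - 1*834654 = (23 + 2*((74 - 2)/(-480 - 868))) - 1*834654 = (23 + 2*(72/(-1348))) - 834654 = (23 + 2*(72*(-1/1348))) - 834654 = (23 + 2*(-18/337)) - 834654 = (23 - 36/337) - 834654 = 7715/337 - 834654 = -281270683/337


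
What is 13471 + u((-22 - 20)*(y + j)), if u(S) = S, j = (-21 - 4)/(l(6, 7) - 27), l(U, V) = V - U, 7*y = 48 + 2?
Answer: 170698/13 ≈ 13131.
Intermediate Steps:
y = 50/7 (y = (48 + 2)/7 = (⅐)*50 = 50/7 ≈ 7.1429)
j = 25/26 (j = (-21 - 4)/((7 - 1*6) - 27) = -25/((7 - 6) - 27) = -25/(1 - 27) = -25/(-26) = -25*(-1/26) = 25/26 ≈ 0.96154)
13471 + u((-22 - 20)*(y + j)) = 13471 + (-22 - 20)*(50/7 + 25/26) = 13471 - 42*1475/182 = 13471 - 4425/13 = 170698/13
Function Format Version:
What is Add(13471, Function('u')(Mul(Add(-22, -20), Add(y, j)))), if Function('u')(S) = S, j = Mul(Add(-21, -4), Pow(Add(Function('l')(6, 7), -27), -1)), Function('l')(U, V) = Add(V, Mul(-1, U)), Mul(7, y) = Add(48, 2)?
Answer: Rational(170698, 13) ≈ 13131.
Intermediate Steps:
y = Rational(50, 7) (y = Mul(Rational(1, 7), Add(48, 2)) = Mul(Rational(1, 7), 50) = Rational(50, 7) ≈ 7.1429)
j = Rational(25, 26) (j = Mul(Add(-21, -4), Pow(Add(Add(7, Mul(-1, 6)), -27), -1)) = Mul(-25, Pow(Add(Add(7, -6), -27), -1)) = Mul(-25, Pow(Add(1, -27), -1)) = Mul(-25, Pow(-26, -1)) = Mul(-25, Rational(-1, 26)) = Rational(25, 26) ≈ 0.96154)
Add(13471, Function('u')(Mul(Add(-22, -20), Add(y, j)))) = Add(13471, Mul(Add(-22, -20), Add(Rational(50, 7), Rational(25, 26)))) = Add(13471, Mul(-42, Rational(1475, 182))) = Add(13471, Rational(-4425, 13)) = Rational(170698, 13)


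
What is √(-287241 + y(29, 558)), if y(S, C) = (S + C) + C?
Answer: 4*I*√17881 ≈ 534.88*I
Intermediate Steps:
y(S, C) = S + 2*C (y(S, C) = (C + S) + C = S + 2*C)
√(-287241 + y(29, 558)) = √(-287241 + (29 + 2*558)) = √(-287241 + (29 + 1116)) = √(-287241 + 1145) = √(-286096) = 4*I*√17881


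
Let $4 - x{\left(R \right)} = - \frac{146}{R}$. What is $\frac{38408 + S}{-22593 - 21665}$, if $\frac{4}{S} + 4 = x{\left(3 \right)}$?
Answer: $- \frac{1401895}{1615417} \approx -0.86782$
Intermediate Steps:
$x{\left(R \right)} = 4 + \frac{146}{R}$ ($x{\left(R \right)} = 4 - - \frac{146}{R} = 4 + \frac{146}{R}$)
$S = \frac{6}{73}$ ($S = \frac{4}{-4 + \left(4 + \frac{146}{3}\right)} = \frac{4}{-4 + \frac{158}{3}} = \frac{4}{\frac{146}{3}} = 4 \cdot \frac{3}{146} = \frac{6}{73} \approx 0.082192$)
$\frac{38408 + S}{-22593 - 21665} = \frac{38408 + \frac{6}{73}}{-22593 - 21665} = \frac{2803790}{73 \left(-44258\right)} = \frac{2803790}{73} \left(- \frac{1}{44258}\right) = - \frac{1401895}{1615417}$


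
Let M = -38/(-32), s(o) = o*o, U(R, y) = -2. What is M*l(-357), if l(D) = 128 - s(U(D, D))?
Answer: 589/4 ≈ 147.25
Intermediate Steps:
s(o) = o²
M = 19/16 (M = -38*(-1/32) = 19/16 ≈ 1.1875)
l(D) = 124 (l(D) = 128 - 1*(-2)² = 128 - 1*4 = 128 - 4 = 124)
M*l(-357) = (19/16)*124 = 589/4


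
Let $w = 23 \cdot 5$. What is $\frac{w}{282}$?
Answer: $\frac{115}{282} \approx 0.4078$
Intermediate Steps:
$w = 115$
$\frac{w}{282} = \frac{115}{282}$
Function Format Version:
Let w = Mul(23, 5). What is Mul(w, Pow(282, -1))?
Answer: Rational(115, 282) ≈ 0.40780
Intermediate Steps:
w = 115
Mul(w, Pow(282, -1)) = Mul(115, Pow(282, -1)) = Mul(115, Rational(1, 282)) = Rational(115, 282)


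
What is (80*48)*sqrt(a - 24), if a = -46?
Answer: 3840*I*sqrt(70) ≈ 32128.0*I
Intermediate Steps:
(80*48)*sqrt(a - 24) = (80*48)*sqrt(-46 - 24) = 3840*sqrt(-70) = 3840*(I*sqrt(70)) = 3840*I*sqrt(70)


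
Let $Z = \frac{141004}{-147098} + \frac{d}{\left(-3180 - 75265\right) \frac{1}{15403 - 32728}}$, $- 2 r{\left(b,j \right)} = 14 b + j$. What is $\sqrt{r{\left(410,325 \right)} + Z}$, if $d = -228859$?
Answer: $\frac{3 i \sqrt{647073455854153516742}}{329688646} \approx 231.47 i$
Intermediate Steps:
$r{\left(b,j \right)} = - 7 b - \frac{j}{2}$ ($r{\left(b,j \right)} = - \frac{14 b + j}{2} = - \frac{j + 14 b}{2} = - 7 b - \frac{j}{2}$)
$Z = - \frac{58325200903693}{1153910261}$ ($Z = \frac{141004}{-147098} - \frac{228859}{\left(-3180 - 75265\right) \frac{1}{15403 - 32728}} = 141004 \left(- \frac{1}{147098}\right) - \frac{228859}{\left(-78445\right) \frac{1}{-17325}} = - \frac{70502}{73549} - \frac{228859}{\left(-78445\right) \left(- \frac{1}{17325}\right)} = - \frac{70502}{73549} - \frac{228859}{\frac{15689}{3465}} = - \frac{70502}{73549} - \frac{792996435}{15689} = - \frac{58325200903693}{1153910261} \approx -50546.0$)
$\sqrt{r{\left(410,325 \right)} + Z} = \sqrt{\left(\left(-7\right) 410 - \frac{325}{2}\right) - \frac{58325200903693}{1153910261}} = \sqrt{\left(-2870 - \frac{325}{2}\right) - \frac{58325200903693}{1153910261}} = \sqrt{- \frac{6065}{2} - \frac{58325200903693}{1153910261}} = \sqrt{- \frac{123648867540351}{2307820522}} = \frac{3 i \sqrt{647073455854153516742}}{329688646}$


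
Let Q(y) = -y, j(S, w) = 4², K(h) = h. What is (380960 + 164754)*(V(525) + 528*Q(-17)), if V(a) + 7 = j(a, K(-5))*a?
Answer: 9478506466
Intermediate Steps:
j(S, w) = 16
V(a) = -7 + 16*a
(380960 + 164754)*(V(525) + 528*Q(-17)) = (380960 + 164754)*((-7 + 16*525) + 528*(-1*(-17))) = 545714*((-7 + 8400) + 528*17) = 545714*(8393 + 8976) = 545714*17369 = 9478506466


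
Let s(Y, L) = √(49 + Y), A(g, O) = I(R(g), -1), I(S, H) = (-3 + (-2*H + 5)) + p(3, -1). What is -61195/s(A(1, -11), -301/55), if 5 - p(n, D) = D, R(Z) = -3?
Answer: -61195*√59/59 ≈ -7966.9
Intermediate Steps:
p(n, D) = 5 - D
I(S, H) = 8 - 2*H (I(S, H) = (-3 + (-2*H + 5)) + (5 - 1*(-1)) = (-3 + (5 - 2*H)) + (5 + 1) = (2 - 2*H) + 6 = 8 - 2*H)
A(g, O) = 10 (A(g, O) = 8 - 2*(-1) = 8 + 2 = 10)
-61195/s(A(1, -11), -301/55) = -61195/√(49 + 10) = -61195*√59/59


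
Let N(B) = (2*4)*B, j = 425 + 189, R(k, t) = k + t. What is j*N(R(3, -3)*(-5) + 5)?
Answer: 24560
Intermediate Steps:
j = 614
N(B) = 8*B
j*N(R(3, -3)*(-5) + 5) = 614*(8*((3 - 3)*(-5) + 5)) = 614*(8*(0*(-5) + 5)) = 614*(8*(0 + 5)) = 614*(8*5) = 614*40 = 24560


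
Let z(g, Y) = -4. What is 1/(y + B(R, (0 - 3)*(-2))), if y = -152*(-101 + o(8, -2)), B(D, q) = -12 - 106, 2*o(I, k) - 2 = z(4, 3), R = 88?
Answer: 1/15386 ≈ 6.4994e-5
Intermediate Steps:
o(I, k) = -1 (o(I, k) = 1 + (½)*(-4) = 1 - 2 = -1)
B(D, q) = -118
y = 15504 (y = -152*(-101 - 1) = -152*(-102) = 15504)
1/(y + B(R, (0 - 3)*(-2))) = 1/(15504 - 118) = 1/15386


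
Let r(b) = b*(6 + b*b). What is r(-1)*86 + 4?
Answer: -598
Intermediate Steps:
r(b) = b*(6 + b**2)
r(-1)*86 + 4 = -(6 + (-1)**2)*86 + 4 = -(6 + 1)*86 + 4 = -1*7*86 + 4 = -7*86 + 4 = -602 + 4 = -598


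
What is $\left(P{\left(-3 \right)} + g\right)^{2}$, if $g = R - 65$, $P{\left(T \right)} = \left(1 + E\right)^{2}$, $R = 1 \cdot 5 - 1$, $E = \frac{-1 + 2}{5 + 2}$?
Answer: $\frac{8555625}{2401} \approx 3563.4$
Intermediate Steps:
$E = \frac{1}{7}$ ($E = 1 \cdot \frac{1}{7} = \frac{1}{7} \approx 0.14286$)
$R = 4$ ($R = 5 - 1 = 4$)
$P{\left(T \right)} = \frac{64}{49}$ ($P{\left(T \right)} = \left(1 + \frac{1}{7}\right)^{2} = \left(\frac{8}{7}\right)^{2} = \frac{64}{49}$)
$g = -61$ ($g = 4 - 65 = -61$)
$\left(P{\left(-3 \right)} + g\right)^{2} = \left(\frac{64}{49} - 61\right)^{2} = \left(- \frac{2925}{49}\right)^{2} = \frac{8555625}{2401}$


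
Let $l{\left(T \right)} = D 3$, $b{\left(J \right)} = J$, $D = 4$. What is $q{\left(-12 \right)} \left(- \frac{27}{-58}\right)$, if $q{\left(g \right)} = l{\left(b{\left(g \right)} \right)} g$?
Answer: $- \frac{1944}{29} \approx -67.034$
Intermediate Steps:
$l{\left(T \right)} = 12$ ($l{\left(T \right)} = 4 \cdot 3 = 12$)
$q{\left(g \right)} = 12 g$
$q{\left(-12 \right)} \left(- \frac{27}{-58}\right) = 12 \left(-12\right) \left(- \frac{27}{-58}\right) = - 144 \left(\left(-27\right) \left(- \frac{1}{58}\right)\right) = \left(-144\right) \frac{27}{58} = - \frac{1944}{29}$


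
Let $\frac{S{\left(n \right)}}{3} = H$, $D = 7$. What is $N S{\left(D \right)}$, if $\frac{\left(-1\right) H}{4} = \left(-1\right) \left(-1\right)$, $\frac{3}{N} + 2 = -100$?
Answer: $\frac{6}{17} \approx 0.35294$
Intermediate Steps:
$N = - \frac{1}{34}$ ($N = \frac{3}{-2 - 100} = \frac{3}{-102} = 3 \left(- \frac{1}{102}\right) = - \frac{1}{34} \approx -0.029412$)
$H = -4$ ($H = - 4 \left(\left(-1\right) \left(-1\right)\right) = \left(-4\right) 1 = -4$)
$S{\left(n \right)} = -12$ ($S{\left(n \right)} = 3 \left(-4\right) = -12$)
$N S{\left(D \right)} = \left(- \frac{1}{34}\right) \left(-12\right) = \frac{6}{17}$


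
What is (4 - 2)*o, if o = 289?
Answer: 578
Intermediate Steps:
(4 - 2)*o = (4 - 2)*289 = 2*289 = 578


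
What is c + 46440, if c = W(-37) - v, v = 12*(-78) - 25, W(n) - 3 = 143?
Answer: 47547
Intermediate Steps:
W(n) = 146 (W(n) = 3 + 143 = 146)
v = -961 (v = -936 - 25 = -961)
c = 1107 (c = 146 - 1*(-961) = 146 + 961 = 1107)
c + 46440 = 1107 + 46440 = 47547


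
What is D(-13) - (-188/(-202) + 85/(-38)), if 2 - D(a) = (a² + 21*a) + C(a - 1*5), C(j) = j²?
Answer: -831671/3838 ≈ -216.69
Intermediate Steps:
D(a) = 2 - a² - (-5 + a)² - 21*a (D(a) = 2 - ((a² + 21*a) + (a - 1*5)²) = 2 - ((a² + 21*a) + (a - 5)²) = 2 - ((a² + 21*a) + (-5 + a)²) = 2 - (a² + (-5 + a)² + 21*a) = 2 + (-a² - (-5 + a)² - 21*a) = 2 - a² - (-5 + a)² - 21*a)
D(-13) - (-188/(-202) + 85/(-38)) = (-23 - 11*(-13) - 2*(-13)²) - (-188/(-202) + 85/(-38)) = (-23 + 143 - 2*169) - (-188*(-1/202) + 85*(-1/38)) = (-23 + 143 - 338) - (94/101 - 85/38) = -218 - 1*(-5013/3838) = -218 + 5013/3838 = -831671/3838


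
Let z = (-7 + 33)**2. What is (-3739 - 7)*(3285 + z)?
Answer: -14837906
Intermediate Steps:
z = 676 (z = 26**2 = 676)
(-3739 - 7)*(3285 + z) = (-3739 - 7)*(3285 + 676) = -3746*3961 = -14837906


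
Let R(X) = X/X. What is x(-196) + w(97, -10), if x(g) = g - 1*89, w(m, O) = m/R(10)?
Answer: -188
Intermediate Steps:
R(X) = 1
w(m, O) = m (w(m, O) = m/1 = m*1 = m)
x(g) = -89 + g (x(g) = g - 89 = -89 + g)
x(-196) + w(97, -10) = (-89 - 196) + 97 = -285 + 97 = -188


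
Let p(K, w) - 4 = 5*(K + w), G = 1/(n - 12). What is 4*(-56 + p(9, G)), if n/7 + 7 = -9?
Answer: -873/31 ≈ -28.161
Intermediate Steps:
n = -112 (n = -49 + 7*(-9) = -49 - 63 = -112)
G = -1/124 (G = 1/(-112 - 12) = 1/(-124) = -1/124 ≈ -0.0080645)
p(K, w) = 4 + 5*K + 5*w (p(K, w) = 4 + 5*(K + w) = 4 + (5*K + 5*w) = 4 + 5*K + 5*w)
4*(-56 + p(9, G)) = 4*(-56 + (4 + 5*9 + 5*(-1/124))) = 4*(-56 + (4 + 45 - 5/124)) = 4*(-56 + 6071/124) = 4*(-873/124) = -873/31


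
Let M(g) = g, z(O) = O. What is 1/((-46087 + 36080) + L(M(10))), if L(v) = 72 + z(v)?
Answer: -1/9925 ≈ -0.00010076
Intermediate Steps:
L(v) = 72 + v
1/((-46087 + 36080) + L(M(10))) = 1/((-46087 + 36080) + (72 + 10)) = 1/(-10007 + 82) = 1/(-9925) = -1/9925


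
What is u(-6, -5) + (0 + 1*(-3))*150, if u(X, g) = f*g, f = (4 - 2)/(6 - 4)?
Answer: -455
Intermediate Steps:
f = 1 (f = 2/2 = 2*(½) = 1)
u(X, g) = g (u(X, g) = 1*g = g)
u(-6, -5) + (0 + 1*(-3))*150 = -5 + (0 + 1*(-3))*150 = -5 + (0 - 3)*150 = -5 - 3*150 = -5 - 450 = -455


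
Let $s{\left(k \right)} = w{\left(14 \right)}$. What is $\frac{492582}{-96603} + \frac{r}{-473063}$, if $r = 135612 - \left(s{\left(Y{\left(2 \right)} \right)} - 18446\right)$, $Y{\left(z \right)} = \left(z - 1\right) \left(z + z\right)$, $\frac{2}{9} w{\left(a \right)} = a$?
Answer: $- \frac{82632899217}{15233101663} \approx -5.4246$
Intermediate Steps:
$w{\left(a \right)} = \frac{9 a}{2}$
$Y{\left(z \right)} = 2 z \left(-1 + z\right)$ ($Y{\left(z \right)} = \left(-1 + z\right) 2 z = 2 z \left(-1 + z\right)$)
$s{\left(k \right)} = 63$ ($s{\left(k \right)} = \frac{9}{2} \cdot 14 = 63$)
$r = 153995$ ($r = 135612 - \left(63 - 18446\right) = 135612 - -18383 = 135612 + 18383 = 153995$)
$\frac{492582}{-96603} + \frac{r}{-473063} = \frac{492582}{-96603} + \frac{153995}{-473063} = 492582 \left(- \frac{1}{96603}\right) + 153995 \left(- \frac{1}{473063}\right) = - \frac{164194}{32201} - \frac{153995}{473063} = - \frac{82632899217}{15233101663}$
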